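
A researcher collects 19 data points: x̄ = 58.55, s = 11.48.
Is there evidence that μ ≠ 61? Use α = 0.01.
One-sample t-test:
H₀: μ = 61
H₁: μ ≠ 61
df = n - 1 = 18
t = (x̄ - μ₀) / (s/√n) = (58.55 - 61) / (11.48/√19) = -0.930
p-value = 0.3645

Since p-value > α = 0.01, we fail to reject H₀.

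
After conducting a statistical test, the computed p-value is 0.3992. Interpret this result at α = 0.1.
Since p = 0.3992 > α = 0.1, fail to reject H₀.
There is insufficient evidence to reject the null hypothesis; the result is not statistically significant at the 0.1 level.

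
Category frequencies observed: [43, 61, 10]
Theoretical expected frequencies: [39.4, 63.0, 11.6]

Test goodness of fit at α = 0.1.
Chi-square goodness of fit test:
H₀: observed counts match expected distribution
H₁: observed counts differ from expected distribution
df = k - 1 = 2
χ² = Σ(O - E)²/E
   = (43 - 39.4)²/39.4 + (61 - 63.0)²/63.0 + (10 - 11.6)²/11.6
   = 0.329 + 0.063 + 0.221
   = 0.61
p-value = 0.7360

Since p-value > α = 0.1, we fail to reject H₀.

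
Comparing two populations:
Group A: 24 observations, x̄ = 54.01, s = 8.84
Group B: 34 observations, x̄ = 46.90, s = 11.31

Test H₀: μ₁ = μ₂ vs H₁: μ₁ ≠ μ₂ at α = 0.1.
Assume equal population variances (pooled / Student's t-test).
Student's two-sample t-test (equal variances):
H₀: μ₁ = μ₂
H₁: μ₁ ≠ μ₂
df = n₁ + n₂ - 2 = 56
Pooled variance s_p² = [(n₁-1)s₁² + (n₂-1)s₂²] / (n₁ + n₂ - 2) = [(23)(8.84²) + (33)(11.31²)] / 56 = 107.4746
SE = √(s_p²(1/n₁ + 1/n₂)) = √(107.4746 × (1/24 + 1/34)) = 2.7639
t = (x̄₁ - x̄₂) / SE = (54.01 - 46.90) / 2.7639 = 7.11 / 2.7639 = 2.572
p-value = 0.0128

Since p-value < α = 0.1, we reject H₀.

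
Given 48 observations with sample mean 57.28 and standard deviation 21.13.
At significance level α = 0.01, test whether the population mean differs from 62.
One-sample t-test:
H₀: μ = 62
H₁: μ ≠ 62
df = n - 1 = 47
t = (x̄ - μ₀) / (s/√n) = (57.28 - 62) / (21.13/√48) = -1.548
p-value = 0.1284

Since p-value > α = 0.01, we fail to reject H₀.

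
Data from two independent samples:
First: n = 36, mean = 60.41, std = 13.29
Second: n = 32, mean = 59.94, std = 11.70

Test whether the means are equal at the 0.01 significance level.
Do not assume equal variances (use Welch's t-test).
Welch's two-sample t-test:
H₀: μ₁ = μ₂
H₁: μ₁ ≠ μ₂
s₁²/n₁ = 13.29²/36 = 4.9062,  s₂²/n₂ = 11.70²/32 = 4.2778
SE = √(s₁²/n₁ + s₂²/n₂) = √(4.9062 + 4.2778) = 3.0305
df (Welch-Satterthwaite) = (s₁²/n₁ + s₂²/n₂)² / [(s₁²/n₁)²/(n₁-1) + (s₂²/n₂)²/(n₂-1)] ≈ 66.00
t = (x̄₁ - x̄₂) / SE = (60.41 - 59.94) / 3.0305 = 0.47 / 3.0305 = 0.155
p-value = 0.8772

Since p-value > α = 0.01, we fail to reject H₀.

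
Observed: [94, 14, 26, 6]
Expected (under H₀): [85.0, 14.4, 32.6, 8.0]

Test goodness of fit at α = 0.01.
Chi-square goodness of fit test:
H₀: observed counts match expected distribution
H₁: observed counts differ from expected distribution
df = k - 1 = 3
χ² = Σ(O - E)²/E
   = (94 - 85.0)²/85.0 + (14 - 14.4)²/14.4 + (26 - 32.6)²/32.6 + (6 - 8.0)²/8.0
   = 0.953 + 0.011 + 1.336 + 0.500
   = 2.80
p-value = 0.4235

Since p-value > α = 0.01, we fail to reject H₀.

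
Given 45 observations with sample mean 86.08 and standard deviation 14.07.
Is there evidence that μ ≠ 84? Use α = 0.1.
One-sample t-test:
H₀: μ = 84
H₁: μ ≠ 84
df = n - 1 = 44
t = (x̄ - μ₀) / (s/√n) = (86.08 - 84) / (14.07/√45) = 0.992
p-value = 0.3268

Since p-value > α = 0.1, we fail to reject H₀.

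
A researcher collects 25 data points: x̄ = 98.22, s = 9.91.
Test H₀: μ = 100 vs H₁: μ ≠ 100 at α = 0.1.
One-sample t-test:
H₀: μ = 100
H₁: μ ≠ 100
df = n - 1 = 24
t = (x̄ - μ₀) / (s/√n) = (98.22 - 100) / (9.91/√25) = -0.898
p-value = 0.3781

Since p-value > α = 0.1, we fail to reject H₀.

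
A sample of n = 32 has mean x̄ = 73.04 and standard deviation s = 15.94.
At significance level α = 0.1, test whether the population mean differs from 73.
One-sample t-test:
H₀: μ = 73
H₁: μ ≠ 73
df = n - 1 = 31
t = (x̄ - μ₀) / (s/√n) = (73.04 - 73) / (15.94/√32) = 0.014
p-value = 0.9888

Since p-value > α = 0.1, we fail to reject H₀.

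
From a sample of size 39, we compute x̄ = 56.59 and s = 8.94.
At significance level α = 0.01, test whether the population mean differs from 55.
One-sample t-test:
H₀: μ = 55
H₁: μ ≠ 55
df = n - 1 = 38
t = (x̄ - μ₀) / (s/√n) = (56.59 - 55) / (8.94/√39) = 1.111
p-value = 0.2737

Since p-value > α = 0.01, we fail to reject H₀.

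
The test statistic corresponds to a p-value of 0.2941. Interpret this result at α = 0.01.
Since p = 0.2941 > α = 0.01, fail to reject H₀.
There is insufficient evidence to reject the null hypothesis; the result is not statistically significant at the 0.01 level.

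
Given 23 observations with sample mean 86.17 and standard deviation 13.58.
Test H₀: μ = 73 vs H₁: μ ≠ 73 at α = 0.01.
One-sample t-test:
H₀: μ = 73
H₁: μ ≠ 73
df = n - 1 = 22
t = (x̄ - μ₀) / (s/√n) = (86.17 - 73) / (13.58/√23) = 4.651
p-value = 0.0001

Since p-value < α = 0.01, we reject H₀.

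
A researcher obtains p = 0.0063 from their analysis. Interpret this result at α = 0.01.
Since p = 0.0063 < α = 0.01, reject H₀.
There is sufficient evidence to reject the null hypothesis; the result is statistically significant at the 0.01 level.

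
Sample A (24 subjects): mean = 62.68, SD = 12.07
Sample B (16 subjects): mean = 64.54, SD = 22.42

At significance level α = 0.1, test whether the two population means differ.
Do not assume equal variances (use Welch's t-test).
Welch's two-sample t-test:
H₀: μ₁ = μ₂
H₁: μ₁ ≠ μ₂
s₁²/n₁ = 12.07²/24 = 6.0702,  s₂²/n₂ = 22.42²/16 = 31.4160
SE = √(s₁²/n₁ + s₂²/n₂) = √(6.0702 + 31.4160) = 6.1226
df (Welch-Satterthwaite) = (s₁²/n₁ + s₂²/n₂)² / [(s₁²/n₁)²/(n₁-1) + (s₂²/n₂)²/(n₂-1)] ≈ 20.85
t = (x̄₁ - x̄₂) / SE = (62.68 - 64.54) / 6.1226 = -1.86 / 6.1226 = -0.304
p-value = 0.7643

Since p-value > α = 0.1, we fail to reject H₀.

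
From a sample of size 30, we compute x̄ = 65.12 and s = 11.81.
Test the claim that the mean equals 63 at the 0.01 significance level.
One-sample t-test:
H₀: μ = 63
H₁: μ ≠ 63
df = n - 1 = 29
t = (x̄ - μ₀) / (s/√n) = (65.12 - 63) / (11.81/√30) = 0.983
p-value = 0.3336

Since p-value > α = 0.01, we fail to reject H₀.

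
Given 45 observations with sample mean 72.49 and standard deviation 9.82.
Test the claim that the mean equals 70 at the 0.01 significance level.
One-sample t-test:
H₀: μ = 70
H₁: μ ≠ 70
df = n - 1 = 44
t = (x̄ - μ₀) / (s/√n) = (72.49 - 70) / (9.82/√45) = 1.701
p-value = 0.0960

Since p-value > α = 0.01, we fail to reject H₀.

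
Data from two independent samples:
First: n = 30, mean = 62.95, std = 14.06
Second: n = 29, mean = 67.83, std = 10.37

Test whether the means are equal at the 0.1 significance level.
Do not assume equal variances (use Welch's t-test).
Welch's two-sample t-test:
H₀: μ₁ = μ₂
H₁: μ₁ ≠ μ₂
s₁²/n₁ = 14.06²/30 = 6.5895,  s₂²/n₂ = 10.37²/29 = 3.7082
SE = √(s₁²/n₁ + s₂²/n₂) = √(6.5895 + 3.7082) = 3.2090
df (Welch-Satterthwaite) = (s₁²/n₁ + s₂²/n₂)² / [(s₁²/n₁)²/(n₁-1) + (s₂²/n₂)²/(n₂-1)] ≈ 53.33
t = (x̄₁ - x̄₂) / SE = (62.95 - 67.83) / 3.2090 = -4.88 / 3.2090 = -1.521
p-value = 0.1342

Since p-value > α = 0.1, we fail to reject H₀.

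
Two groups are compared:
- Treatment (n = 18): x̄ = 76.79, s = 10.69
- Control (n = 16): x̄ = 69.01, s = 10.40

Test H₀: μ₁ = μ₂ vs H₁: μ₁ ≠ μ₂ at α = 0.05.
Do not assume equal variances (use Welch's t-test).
Welch's two-sample t-test:
H₀: μ₁ = μ₂
H₁: μ₁ ≠ μ₂
s₁²/n₁ = 10.69²/18 = 6.3487,  s₂²/n₂ = 10.40²/16 = 6.7600
SE = √(s₁²/n₁ + s₂²/n₂) = √(6.3487 + 6.7600) = 3.6206
df (Welch-Satterthwaite) = (s₁²/n₁ + s₂²/n₂)² / [(s₁²/n₁)²/(n₁-1) + (s₂²/n₂)²/(n₂-1)] ≈ 31.72
t = (x̄₁ - x̄₂) / SE = (76.79 - 69.01) / 3.6206 = 7.78 / 3.6206 = 2.149
p-value = 0.0394

Since p-value < α = 0.05, we reject H₀.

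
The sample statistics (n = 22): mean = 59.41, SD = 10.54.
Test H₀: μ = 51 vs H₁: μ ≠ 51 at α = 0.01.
One-sample t-test:
H₀: μ = 51
H₁: μ ≠ 51
df = n - 1 = 21
t = (x̄ - μ₀) / (s/√n) = (59.41 - 51) / (10.54/√22) = 3.743
p-value = 0.0012

Since p-value < α = 0.01, we reject H₀.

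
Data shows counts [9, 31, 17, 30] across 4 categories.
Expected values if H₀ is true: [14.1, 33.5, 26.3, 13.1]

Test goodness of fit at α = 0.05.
Chi-square goodness of fit test:
H₀: observed counts match expected distribution
H₁: observed counts differ from expected distribution
df = k - 1 = 3
χ² = Σ(O - E)²/E
   = (9 - 14.1)²/14.1 + (31 - 33.5)²/33.5 + (17 - 26.3)²/26.3 + (30 - 13.1)²/13.1
   = 1.845 + 0.187 + 3.289 + 21.802
   = 27.12
p-value < 0.0001

Since p-value < α = 0.05, we reject H₀.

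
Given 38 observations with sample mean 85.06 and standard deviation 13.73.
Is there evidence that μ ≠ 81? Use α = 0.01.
One-sample t-test:
H₀: μ = 81
H₁: μ ≠ 81
df = n - 1 = 37
t = (x̄ - μ₀) / (s/√n) = (85.06 - 81) / (13.73/√38) = 1.823
p-value = 0.0764

Since p-value > α = 0.01, we fail to reject H₀.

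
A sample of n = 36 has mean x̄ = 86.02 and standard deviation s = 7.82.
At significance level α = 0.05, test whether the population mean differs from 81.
One-sample t-test:
H₀: μ = 81
H₁: μ ≠ 81
df = n - 1 = 35
t = (x̄ - μ₀) / (s/√n) = (86.02 - 81) / (7.82/√36) = 3.852
p-value = 0.0005

Since p-value < α = 0.05, we reject H₀.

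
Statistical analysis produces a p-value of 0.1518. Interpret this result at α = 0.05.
Since p = 0.1518 > α = 0.05, fail to reject H₀.
There is insufficient evidence to reject the null hypothesis; the result is not statistically significant at the 0.05 level.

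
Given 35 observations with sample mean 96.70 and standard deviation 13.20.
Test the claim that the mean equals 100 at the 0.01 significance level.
One-sample t-test:
H₀: μ = 100
H₁: μ ≠ 100
df = n - 1 = 34
t = (x̄ - μ₀) / (s/√n) = (96.70 - 100) / (13.20/√35) = -1.479
p-value = 0.1483

Since p-value > α = 0.01, we fail to reject H₀.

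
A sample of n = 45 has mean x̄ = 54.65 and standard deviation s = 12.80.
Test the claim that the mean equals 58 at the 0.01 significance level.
One-sample t-test:
H₀: μ = 58
H₁: μ ≠ 58
df = n - 1 = 44
t = (x̄ - μ₀) / (s/√n) = (54.65 - 58) / (12.80/√45) = -1.756
p-value = 0.0861

Since p-value > α = 0.01, we fail to reject H₀.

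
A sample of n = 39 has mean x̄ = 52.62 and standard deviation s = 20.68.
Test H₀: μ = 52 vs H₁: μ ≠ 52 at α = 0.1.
One-sample t-test:
H₀: μ = 52
H₁: μ ≠ 52
df = n - 1 = 38
t = (x̄ - μ₀) / (s/√n) = (52.62 - 52) / (20.68/√39) = 0.187
p-value = 0.8525

Since p-value > α = 0.1, we fail to reject H₀.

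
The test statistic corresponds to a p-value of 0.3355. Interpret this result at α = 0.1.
Since p = 0.3355 > α = 0.1, fail to reject H₀.
There is insufficient evidence to reject the null hypothesis; the result is not statistically significant at the 0.1 level.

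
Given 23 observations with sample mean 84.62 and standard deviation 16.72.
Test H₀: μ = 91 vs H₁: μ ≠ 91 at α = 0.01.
One-sample t-test:
H₀: μ = 91
H₁: μ ≠ 91
df = n - 1 = 22
t = (x̄ - μ₀) / (s/√n) = (84.62 - 91) / (16.72/√23) = -1.830
p-value = 0.0808

Since p-value > α = 0.01, we fail to reject H₀.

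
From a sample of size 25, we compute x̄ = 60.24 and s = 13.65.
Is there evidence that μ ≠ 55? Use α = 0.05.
One-sample t-test:
H₀: μ = 55
H₁: μ ≠ 55
df = n - 1 = 24
t = (x̄ - μ₀) / (s/√n) = (60.24 - 55) / (13.65/√25) = 1.919
p-value = 0.0669

Since p-value > α = 0.05, we fail to reject H₀.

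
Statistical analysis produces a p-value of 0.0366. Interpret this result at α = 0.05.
Since p = 0.0366 < α = 0.05, reject H₀.
There is sufficient evidence to reject the null hypothesis; the result is statistically significant at the 0.05 level.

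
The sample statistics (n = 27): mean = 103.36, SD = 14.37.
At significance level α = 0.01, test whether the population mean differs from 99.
One-sample t-test:
H₀: μ = 99
H₁: μ ≠ 99
df = n - 1 = 26
t = (x̄ - μ₀) / (s/√n) = (103.36 - 99) / (14.37/√27) = 1.577
p-value = 0.1270

Since p-value > α = 0.01, we fail to reject H₀.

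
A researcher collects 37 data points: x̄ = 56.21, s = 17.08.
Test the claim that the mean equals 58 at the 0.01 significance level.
One-sample t-test:
H₀: μ = 58
H₁: μ ≠ 58
df = n - 1 = 36
t = (x̄ - μ₀) / (s/√n) = (56.21 - 58) / (17.08/√37) = -0.637
p-value = 0.5278

Since p-value > α = 0.01, we fail to reject H₀.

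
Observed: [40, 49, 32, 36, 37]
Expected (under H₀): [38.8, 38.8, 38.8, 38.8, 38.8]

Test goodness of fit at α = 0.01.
Chi-square goodness of fit test:
H₀: observed counts match expected distribution
H₁: observed counts differ from expected distribution
df = k - 1 = 4
χ² = Σ(O - E)²/E
   = (40 - 38.8)²/38.8 + (49 - 38.8)²/38.8 + (32 - 38.8)²/38.8 + (36 - 38.8)²/38.8 + (37 - 38.8)²/38.8
   = 0.037 + 2.681 + 1.192 + 0.202 + 0.084
   = 4.20
p-value = 0.3801

Since p-value > α = 0.01, we fail to reject H₀.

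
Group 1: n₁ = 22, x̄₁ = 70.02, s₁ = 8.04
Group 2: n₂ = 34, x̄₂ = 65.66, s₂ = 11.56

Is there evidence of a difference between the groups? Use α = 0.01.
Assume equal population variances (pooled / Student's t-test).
Student's two-sample t-test (equal variances):
H₀: μ₁ = μ₂
H₁: μ₁ ≠ μ₂
df = n₁ + n₂ - 2 = 54
Pooled variance s_p² = [(n₁-1)s₁² + (n₂-1)s₂²] / (n₁ + n₂ - 2) = [(21)(8.04²) + (33)(11.56²)] / 54 = 106.8034
SE = √(s_p²(1/n₁ + 1/n₂)) = √(106.8034 × (1/22 + 1/34)) = 2.8277
t = (x̄₁ - x̄₂) / SE = (70.02 - 65.66) / 2.8277 = 4.36 / 2.8277 = 1.542
p-value = 0.1289

Since p-value > α = 0.01, we fail to reject H₀.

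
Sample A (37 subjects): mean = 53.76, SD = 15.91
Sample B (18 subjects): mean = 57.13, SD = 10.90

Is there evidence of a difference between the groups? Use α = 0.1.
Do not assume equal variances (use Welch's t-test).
Welch's two-sample t-test:
H₀: μ₁ = μ₂
H₁: μ₁ ≠ μ₂
s₁²/n₁ = 15.91²/37 = 6.8413,  s₂²/n₂ = 10.90²/18 = 6.6006
SE = √(s₁²/n₁ + s₂²/n₂) = √(6.8413 + 6.6006) = 3.6663
df (Welch-Satterthwaite) = (s₁²/n₁ + s₂²/n₂)² / [(s₁²/n₁)²/(n₁-1) + (s₂²/n₂)²/(n₂-1)] ≈ 46.77
t = (x̄₁ - x̄₂) / SE = (53.76 - 57.13) / 3.6663 = -3.37 / 3.6663 = -0.919
p-value = 0.3627

Since p-value > α = 0.1, we fail to reject H₀.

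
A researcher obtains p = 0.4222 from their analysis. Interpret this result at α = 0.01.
Since p = 0.4222 > α = 0.01, fail to reject H₀.
There is insufficient evidence to reject the null hypothesis; the result is not statistically significant at the 0.01 level.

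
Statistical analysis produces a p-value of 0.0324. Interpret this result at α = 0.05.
Since p = 0.0324 < α = 0.05, reject H₀.
There is sufficient evidence to reject the null hypothesis; the result is statistically significant at the 0.05 level.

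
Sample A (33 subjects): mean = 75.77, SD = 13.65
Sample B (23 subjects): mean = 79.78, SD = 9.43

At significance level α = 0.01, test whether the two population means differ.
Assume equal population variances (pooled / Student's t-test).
Student's two-sample t-test (equal variances):
H₀: μ₁ = μ₂
H₁: μ₁ ≠ μ₂
df = n₁ + n₂ - 2 = 54
Pooled variance s_p² = [(n₁-1)s₁² + (n₂-1)s₂²] / (n₁ + n₂ - 2) = [(32)(13.65²) + (22)(9.43²)] / 54 = 146.6420
SE = √(s_p²(1/n₁ + 1/n₂)) = √(146.6420 × (1/33 + 1/23)) = 3.2893
t = (x̄₁ - x̄₂) / SE = (75.77 - 79.78) / 3.2893 = -4.01 / 3.2893 = -1.219
p-value = 0.2281

Since p-value > α = 0.01, we fail to reject H₀.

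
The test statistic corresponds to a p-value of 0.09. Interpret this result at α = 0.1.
Since p = 0.09 < α = 0.1, reject H₀.
There is sufficient evidence to reject the null hypothesis; the result is statistically significant at the 0.1 level.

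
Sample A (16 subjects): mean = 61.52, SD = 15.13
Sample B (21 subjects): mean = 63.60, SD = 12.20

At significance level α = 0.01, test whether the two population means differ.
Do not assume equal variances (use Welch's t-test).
Welch's two-sample t-test:
H₀: μ₁ = μ₂
H₁: μ₁ ≠ μ₂
s₁²/n₁ = 15.13²/16 = 14.3073,  s₂²/n₂ = 12.20²/21 = 7.0876
SE = √(s₁²/n₁ + s₂²/n₂) = √(14.3073 + 7.0876) = 4.6255
df (Welch-Satterthwaite) = (s₁²/n₁ + s₂²/n₂)² / [(s₁²/n₁)²/(n₁-1) + (s₂²/n₂)²/(n₂-1)] ≈ 28.33
t = (x̄₁ - x̄₂) / SE = (61.52 - 63.60) / 4.6255 = -2.08 / 4.6255 = -0.450
p-value = 0.6564

Since p-value > α = 0.01, we fail to reject H₀.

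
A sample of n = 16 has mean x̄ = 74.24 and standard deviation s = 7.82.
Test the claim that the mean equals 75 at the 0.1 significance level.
One-sample t-test:
H₀: μ = 75
H₁: μ ≠ 75
df = n - 1 = 15
t = (x̄ - μ₀) / (s/√n) = (74.24 - 75) / (7.82/√16) = -0.389
p-value = 0.7029

Since p-value > α = 0.1, we fail to reject H₀.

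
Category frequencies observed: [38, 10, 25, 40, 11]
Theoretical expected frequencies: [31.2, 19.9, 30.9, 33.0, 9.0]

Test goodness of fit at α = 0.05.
Chi-square goodness of fit test:
H₀: observed counts match expected distribution
H₁: observed counts differ from expected distribution
df = k - 1 = 4
χ² = Σ(O - E)²/E
   = (38 - 31.2)²/31.2 + (10 - 19.9)²/19.9 + (25 - 30.9)²/30.9 + (40 - 33.0)²/33.0 + (11 - 9.0)²/9.0
   = 1.482 + 4.925 + 1.127 + 1.485 + 0.444
   = 9.46
p-value = 0.0505

Since p-value > α = 0.05, we fail to reject H₀.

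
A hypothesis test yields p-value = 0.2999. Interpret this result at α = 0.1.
Since p = 0.2999 > α = 0.1, fail to reject H₀.
There is insufficient evidence to reject the null hypothesis; the result is not statistically significant at the 0.1 level.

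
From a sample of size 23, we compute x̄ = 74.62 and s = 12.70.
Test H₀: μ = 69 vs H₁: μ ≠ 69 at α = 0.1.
One-sample t-test:
H₀: μ = 69
H₁: μ ≠ 69
df = n - 1 = 22
t = (x̄ - μ₀) / (s/√n) = (74.62 - 69) / (12.70/√23) = 2.122
p-value = 0.0453

Since p-value < α = 0.1, we reject H₀.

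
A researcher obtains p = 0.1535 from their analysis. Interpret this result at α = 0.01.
Since p = 0.1535 > α = 0.01, fail to reject H₀.
There is insufficient evidence to reject the null hypothesis; the result is not statistically significant at the 0.01 level.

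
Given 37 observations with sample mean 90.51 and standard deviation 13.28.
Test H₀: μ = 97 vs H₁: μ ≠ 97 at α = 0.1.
One-sample t-test:
H₀: μ = 97
H₁: μ ≠ 97
df = n - 1 = 36
t = (x̄ - μ₀) / (s/√n) = (90.51 - 97) / (13.28/√37) = -2.973
p-value = 0.0052

Since p-value < α = 0.1, we reject H₀.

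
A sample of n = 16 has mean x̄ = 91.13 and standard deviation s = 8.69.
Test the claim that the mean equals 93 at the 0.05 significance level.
One-sample t-test:
H₀: μ = 93
H₁: μ ≠ 93
df = n - 1 = 15
t = (x̄ - μ₀) / (s/√n) = (91.13 - 93) / (8.69/√16) = -0.861
p-value = 0.4029

Since p-value > α = 0.05, we fail to reject H₀.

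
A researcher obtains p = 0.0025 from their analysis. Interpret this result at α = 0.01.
Since p = 0.0025 < α = 0.01, reject H₀.
There is sufficient evidence to reject the null hypothesis; the result is statistically significant at the 0.01 level.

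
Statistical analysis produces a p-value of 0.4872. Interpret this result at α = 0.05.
Since p = 0.4872 > α = 0.05, fail to reject H₀.
There is insufficient evidence to reject the null hypothesis; the result is not statistically significant at the 0.05 level.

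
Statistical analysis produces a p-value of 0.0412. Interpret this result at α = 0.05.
Since p = 0.0412 < α = 0.05, reject H₀.
There is sufficient evidence to reject the null hypothesis; the result is statistically significant at the 0.05 level.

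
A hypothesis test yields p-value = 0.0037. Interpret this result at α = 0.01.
Since p = 0.0037 < α = 0.01, reject H₀.
There is sufficient evidence to reject the null hypothesis; the result is statistically significant at the 0.01 level.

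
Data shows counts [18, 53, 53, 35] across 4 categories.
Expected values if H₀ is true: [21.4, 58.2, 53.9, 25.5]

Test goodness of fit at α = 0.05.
Chi-square goodness of fit test:
H₀: observed counts match expected distribution
H₁: observed counts differ from expected distribution
df = k - 1 = 3
χ² = Σ(O - E)²/E
   = (18 - 21.4)²/21.4 + (53 - 58.2)²/58.2 + (53 - 53.9)²/53.9 + (35 - 25.5)²/25.5
   = 0.540 + 0.465 + 0.015 + 3.539
   = 4.56
p-value = 0.2071

Since p-value > α = 0.05, we fail to reject H₀.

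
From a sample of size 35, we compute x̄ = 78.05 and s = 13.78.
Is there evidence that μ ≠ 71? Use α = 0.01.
One-sample t-test:
H₀: μ = 71
H₁: μ ≠ 71
df = n - 1 = 34
t = (x̄ - μ₀) / (s/√n) = (78.05 - 71) / (13.78/√35) = 3.027
p-value = 0.0047

Since p-value < α = 0.01, we reject H₀.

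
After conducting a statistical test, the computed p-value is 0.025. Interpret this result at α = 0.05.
Since p = 0.025 < α = 0.05, reject H₀.
There is sufficient evidence to reject the null hypothesis; the result is statistically significant at the 0.05 level.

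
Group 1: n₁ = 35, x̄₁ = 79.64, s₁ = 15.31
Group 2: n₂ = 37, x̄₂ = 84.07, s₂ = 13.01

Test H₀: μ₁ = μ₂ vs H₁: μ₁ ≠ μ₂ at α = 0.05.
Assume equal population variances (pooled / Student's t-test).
Student's two-sample t-test (equal variances):
H₀: μ₁ = μ₂
H₁: μ₁ ≠ μ₂
df = n₁ + n₂ - 2 = 70
Pooled variance s_p² = [(n₁-1)s₁² + (n₂-1)s₂²] / (n₁ + n₂ - 2) = [(34)(15.31²) + (36)(13.01²)] / 70 = 200.8976
SE = √(s_p²(1/n₁ + 1/n₂)) = √(200.8976 × (1/35 + 1/37)) = 3.3421
t = (x̄₁ - x̄₂) / SE = (79.64 - 84.07) / 3.3421 = -4.43 / 3.3421 = -1.326
p-value = 0.1893

Since p-value > α = 0.05, we fail to reject H₀.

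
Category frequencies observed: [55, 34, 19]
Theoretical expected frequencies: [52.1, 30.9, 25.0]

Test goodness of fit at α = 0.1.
Chi-square goodness of fit test:
H₀: observed counts match expected distribution
H₁: observed counts differ from expected distribution
df = k - 1 = 2
χ² = Σ(O - E)²/E
   = (55 - 52.1)²/52.1 + (34 - 30.9)²/30.9 + (19 - 25.0)²/25.0
   = 0.161 + 0.311 + 1.440
   = 1.91
p-value = 0.3843

Since p-value > α = 0.1, we fail to reject H₀.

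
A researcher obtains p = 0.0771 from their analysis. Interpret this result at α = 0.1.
Since p = 0.0771 < α = 0.1, reject H₀.
There is sufficient evidence to reject the null hypothesis; the result is statistically significant at the 0.1 level.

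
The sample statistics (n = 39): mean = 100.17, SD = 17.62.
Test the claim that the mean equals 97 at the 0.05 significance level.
One-sample t-test:
H₀: μ = 97
H₁: μ ≠ 97
df = n - 1 = 38
t = (x̄ - μ₀) / (s/√n) = (100.17 - 97) / (17.62/√39) = 1.124
p-value = 0.2683

Since p-value > α = 0.05, we fail to reject H₀.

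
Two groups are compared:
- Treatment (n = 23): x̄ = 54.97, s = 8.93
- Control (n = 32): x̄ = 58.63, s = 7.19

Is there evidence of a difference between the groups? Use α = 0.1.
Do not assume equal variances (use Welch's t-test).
Welch's two-sample t-test:
H₀: μ₁ = μ₂
H₁: μ₁ ≠ μ₂
s₁²/n₁ = 8.93²/23 = 3.4672,  s₂²/n₂ = 7.19²/32 = 1.6155
SE = √(s₁²/n₁ + s₂²/n₂) = √(3.4672 + 1.6155) = 2.2545
df (Welch-Satterthwaite) = (s₁²/n₁ + s₂²/n₂)² / [(s₁²/n₁)²/(n₁-1) + (s₂²/n₂)²/(n₂-1)] ≈ 40.97
t = (x̄₁ - x̄₂) / SE = (54.97 - 58.63) / 2.2545 = -3.66 / 2.2545 = -1.623
p-value = 0.1122

Since p-value > α = 0.1, we fail to reject H₀.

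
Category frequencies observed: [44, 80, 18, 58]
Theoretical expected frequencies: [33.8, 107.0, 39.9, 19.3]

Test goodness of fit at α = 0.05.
Chi-square goodness of fit test:
H₀: observed counts match expected distribution
H₁: observed counts differ from expected distribution
df = k - 1 = 3
χ² = Σ(O - E)²/E
   = (44 - 33.8)²/33.8 + (80 - 107.0)²/107.0 + (18 - 39.9)²/39.9 + (58 - 19.3)²/19.3
   = 3.078 + 6.813 + 12.020 + 77.601
   = 99.51
p-value < 0.0001

Since p-value < α = 0.05, we reject H₀.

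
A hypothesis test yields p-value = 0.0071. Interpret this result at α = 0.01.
Since p = 0.0071 < α = 0.01, reject H₀.
There is sufficient evidence to reject the null hypothesis; the result is statistically significant at the 0.01 level.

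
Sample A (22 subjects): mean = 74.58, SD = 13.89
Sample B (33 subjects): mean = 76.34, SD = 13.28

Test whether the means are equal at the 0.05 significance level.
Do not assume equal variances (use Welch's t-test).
Welch's two-sample t-test:
H₀: μ₁ = μ₂
H₁: μ₁ ≠ μ₂
s₁²/n₁ = 13.89²/22 = 8.7696,  s₂²/n₂ = 13.28²/33 = 5.3442
SE = √(s₁²/n₁ + s₂²/n₂) = √(8.7696 + 5.3442) = 3.7568
df (Welch-Satterthwaite) = (s₁²/n₁ + s₂²/n₂)² / [(s₁²/n₁)²/(n₁-1) + (s₂²/n₂)²/(n₂-1)] ≈ 43.73
t = (x̄₁ - x̄₂) / SE = (74.58 - 76.34) / 3.7568 = -1.76 / 3.7568 = -0.468
p-value = 0.6418

Since p-value > α = 0.05, we fail to reject H₀.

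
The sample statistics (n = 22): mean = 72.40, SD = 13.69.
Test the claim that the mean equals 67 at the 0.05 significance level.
One-sample t-test:
H₀: μ = 67
H₁: μ ≠ 67
df = n - 1 = 21
t = (x̄ - μ₀) / (s/√n) = (72.40 - 67) / (13.69/√22) = 1.850
p-value = 0.0784

Since p-value > α = 0.05, we fail to reject H₀.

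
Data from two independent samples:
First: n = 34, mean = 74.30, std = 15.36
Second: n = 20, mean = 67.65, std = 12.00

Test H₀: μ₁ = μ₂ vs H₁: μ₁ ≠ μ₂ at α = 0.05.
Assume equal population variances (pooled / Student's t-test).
Student's two-sample t-test (equal variances):
H₀: μ₁ = μ₂
H₁: μ₁ ≠ μ₂
df = n₁ + n₂ - 2 = 52
Pooled variance s_p² = [(n₁-1)s₁² + (n₂-1)s₂²] / (n₁ + n₂ - 2) = [(33)(15.36²) + (19)(12.00²)] / 52 = 202.3399
SE = √(s_p²(1/n₁ + 1/n₂)) = √(202.3399 × (1/34 + 1/20)) = 4.0085
t = (x̄₁ - x̄₂) / SE = (74.30 - 67.65) / 4.0085 = 6.65 / 4.0085 = 1.659
p-value = 0.1031

Since p-value > α = 0.05, we fail to reject H₀.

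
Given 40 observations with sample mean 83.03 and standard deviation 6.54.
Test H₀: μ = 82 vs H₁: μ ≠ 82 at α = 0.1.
One-sample t-test:
H₀: μ = 82
H₁: μ ≠ 82
df = n - 1 = 39
t = (x̄ - μ₀) / (s/√n) = (83.03 - 82) / (6.54/√40) = 0.996
p-value = 0.3254

Since p-value > α = 0.1, we fail to reject H₀.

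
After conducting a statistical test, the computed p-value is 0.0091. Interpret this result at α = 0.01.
Since p = 0.0091 < α = 0.01, reject H₀.
There is sufficient evidence to reject the null hypothesis; the result is statistically significant at the 0.01 level.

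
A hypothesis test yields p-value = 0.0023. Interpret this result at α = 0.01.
Since p = 0.0023 < α = 0.01, reject H₀.
There is sufficient evidence to reject the null hypothesis; the result is statistically significant at the 0.01 level.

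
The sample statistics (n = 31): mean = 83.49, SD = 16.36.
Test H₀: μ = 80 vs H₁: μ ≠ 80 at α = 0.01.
One-sample t-test:
H₀: μ = 80
H₁: μ ≠ 80
df = n - 1 = 30
t = (x̄ - μ₀) / (s/√n) = (83.49 - 80) / (16.36/√31) = 1.188
p-value = 0.2443

Since p-value > α = 0.01, we fail to reject H₀.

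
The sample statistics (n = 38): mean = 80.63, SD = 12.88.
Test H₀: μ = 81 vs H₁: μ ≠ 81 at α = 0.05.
One-sample t-test:
H₀: μ = 81
H₁: μ ≠ 81
df = n - 1 = 37
t = (x̄ - μ₀) / (s/√n) = (80.63 - 81) / (12.88/√38) = -0.177
p-value = 0.8604

Since p-value > α = 0.05, we fail to reject H₀.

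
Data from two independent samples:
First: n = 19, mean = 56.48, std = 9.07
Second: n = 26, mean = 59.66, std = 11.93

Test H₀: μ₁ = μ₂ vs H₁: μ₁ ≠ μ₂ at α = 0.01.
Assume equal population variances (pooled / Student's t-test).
Student's two-sample t-test (equal variances):
H₀: μ₁ = μ₂
H₁: μ₁ ≠ μ₂
df = n₁ + n₂ - 2 = 43
Pooled variance s_p² = [(n₁-1)s₁² + (n₂-1)s₂²] / (n₁ + n₂ - 2) = [(18)(9.07²) + (25)(11.93²)] / 43 = 117.1835
SE = √(s_p²(1/n₁ + 1/n₂)) = √(117.1835 × (1/19 + 1/26)) = 3.2672
t = (x̄₁ - x̄₂) / SE = (56.48 - 59.66) / 3.2672 = -3.18 / 3.2672 = -0.973
p-value = 0.3358

Since p-value > α = 0.01, we fail to reject H₀.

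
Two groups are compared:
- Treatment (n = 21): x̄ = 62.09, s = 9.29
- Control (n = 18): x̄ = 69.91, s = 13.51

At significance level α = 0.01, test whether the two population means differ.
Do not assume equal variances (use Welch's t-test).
Welch's two-sample t-test:
H₀: μ₁ = μ₂
H₁: μ₁ ≠ μ₂
s₁²/n₁ = 9.29²/21 = 4.1097,  s₂²/n₂ = 13.51²/18 = 10.1400
SE = √(s₁²/n₁ + s₂²/n₂) = √(4.1097 + 10.1400) = 3.7749
df (Welch-Satterthwaite) = (s₁²/n₁ + s₂²/n₂)² / [(s₁²/n₁)²/(n₁-1) + (s₂²/n₂)²/(n₂-1)] ≈ 29.46
t = (x̄₁ - x̄₂) / SE = (62.09 - 69.91) / 3.7749 = -7.82 / 3.7749 = -2.072
p-value = 0.0472

Since p-value > α = 0.01, we fail to reject H₀.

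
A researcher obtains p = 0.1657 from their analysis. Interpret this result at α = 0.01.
Since p = 0.1657 > α = 0.01, fail to reject H₀.
There is insufficient evidence to reject the null hypothesis; the result is not statistically significant at the 0.01 level.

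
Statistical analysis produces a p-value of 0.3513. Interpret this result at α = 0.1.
Since p = 0.3513 > α = 0.1, fail to reject H₀.
There is insufficient evidence to reject the null hypothesis; the result is not statistically significant at the 0.1 level.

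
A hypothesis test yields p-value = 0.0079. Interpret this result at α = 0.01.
Since p = 0.0079 < α = 0.01, reject H₀.
There is sufficient evidence to reject the null hypothesis; the result is statistically significant at the 0.01 level.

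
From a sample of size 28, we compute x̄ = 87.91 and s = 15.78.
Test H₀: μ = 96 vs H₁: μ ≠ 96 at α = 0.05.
One-sample t-test:
H₀: μ = 96
H₁: μ ≠ 96
df = n - 1 = 27
t = (x̄ - μ₀) / (s/√n) = (87.91 - 96) / (15.78/√28) = -2.713
p-value = 0.0115

Since p-value < α = 0.05, we reject H₀.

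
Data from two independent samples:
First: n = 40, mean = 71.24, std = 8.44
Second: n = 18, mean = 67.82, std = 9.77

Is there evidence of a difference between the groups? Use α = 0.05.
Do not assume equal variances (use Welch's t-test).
Welch's two-sample t-test:
H₀: μ₁ = μ₂
H₁: μ₁ ≠ μ₂
s₁²/n₁ = 8.44²/40 = 1.7808,  s₂²/n₂ = 9.77²/18 = 5.3029
SE = √(s₁²/n₁ + s₂²/n₂) = √(1.7808 + 5.3029) = 2.6615
df (Welch-Satterthwaite) = (s₁²/n₁ + s₂²/n₂)² / [(s₁²/n₁)²/(n₁-1) + (s₂²/n₂)²/(n₂-1)] ≈ 28.91
t = (x̄₁ - x̄₂) / SE = (71.24 - 67.82) / 2.6615 = 3.42 / 2.6615 = 1.285
p-value = 0.2090

Since p-value > α = 0.05, we fail to reject H₀.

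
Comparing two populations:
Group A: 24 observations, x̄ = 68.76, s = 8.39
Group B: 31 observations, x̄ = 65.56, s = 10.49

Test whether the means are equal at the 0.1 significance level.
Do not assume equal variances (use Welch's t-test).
Welch's two-sample t-test:
H₀: μ₁ = μ₂
H₁: μ₁ ≠ μ₂
s₁²/n₁ = 8.39²/24 = 2.9330,  s₂²/n₂ = 10.49²/31 = 3.5497
SE = √(s₁²/n₁ + s₂²/n₂) = √(2.9330 + 3.5497) = 2.5461
df (Welch-Satterthwaite) = (s₁²/n₁ + s₂²/n₂)² / [(s₁²/n₁)²/(n₁-1) + (s₂²/n₂)²/(n₂-1)] ≈ 52.93
t = (x̄₁ - x̄₂) / SE = (68.76 - 65.56) / 2.5461 = 3.20 / 2.5461 = 1.257
p-value = 0.2143

Since p-value > α = 0.1, we fail to reject H₀.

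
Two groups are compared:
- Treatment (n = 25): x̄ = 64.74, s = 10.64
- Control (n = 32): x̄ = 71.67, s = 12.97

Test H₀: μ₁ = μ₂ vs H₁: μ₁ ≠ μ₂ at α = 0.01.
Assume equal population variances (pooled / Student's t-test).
Student's two-sample t-test (equal variances):
H₀: μ₁ = μ₂
H₁: μ₁ ≠ μ₂
df = n₁ + n₂ - 2 = 55
Pooled variance s_p² = [(n₁-1)s₁² + (n₂-1)s₂²] / (n₁ + n₂ - 2) = [(24)(10.64²) + (31)(12.97²)] / 55 = 144.2160
SE = √(s_p²(1/n₁ + 1/n₂)) = √(144.2160 × (1/25 + 1/32)) = 3.2055
t = (x̄₁ - x̄₂) / SE = (64.74 - 71.67) / 3.2055 = -6.93 / 3.2055 = -2.162
p-value = 0.0350

Since p-value > α = 0.01, we fail to reject H₀.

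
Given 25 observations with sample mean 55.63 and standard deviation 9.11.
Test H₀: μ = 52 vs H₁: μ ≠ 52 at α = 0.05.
One-sample t-test:
H₀: μ = 52
H₁: μ ≠ 52
df = n - 1 = 24
t = (x̄ - μ₀) / (s/√n) = (55.63 - 52) / (9.11/√25) = 1.992
p-value = 0.0578

Since p-value > α = 0.05, we fail to reject H₀.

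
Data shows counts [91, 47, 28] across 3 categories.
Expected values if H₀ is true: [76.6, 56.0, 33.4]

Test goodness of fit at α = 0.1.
Chi-square goodness of fit test:
H₀: observed counts match expected distribution
H₁: observed counts differ from expected distribution
df = k - 1 = 2
χ² = Σ(O - E)²/E
   = (91 - 76.6)²/76.6 + (47 - 56.0)²/56.0 + (28 - 33.4)²/33.4
   = 2.707 + 1.446 + 0.873
   = 5.03
p-value = 0.0810

Since p-value < α = 0.1, we reject H₀.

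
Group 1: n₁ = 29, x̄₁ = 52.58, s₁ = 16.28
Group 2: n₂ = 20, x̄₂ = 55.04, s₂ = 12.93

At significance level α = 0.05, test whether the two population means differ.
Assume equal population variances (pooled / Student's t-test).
Student's two-sample t-test (equal variances):
H₀: μ₁ = μ₂
H₁: μ₁ ≠ μ₂
df = n₁ + n₂ - 2 = 47
Pooled variance s_p² = [(n₁-1)s₁² + (n₂-1)s₂²] / (n₁ + n₂ - 2) = [(28)(16.28²) + (19)(12.93²)] / 47 = 225.4806
SE = √(s_p²(1/n₁ + 1/n₂)) = √(225.4806 × (1/29 + 1/20)) = 4.3645
t = (x̄₁ - x̄₂) / SE = (52.58 - 55.04) / 4.3645 = -2.46 / 4.3645 = -0.564
p-value = 0.5757

Since p-value > α = 0.05, we fail to reject H₀.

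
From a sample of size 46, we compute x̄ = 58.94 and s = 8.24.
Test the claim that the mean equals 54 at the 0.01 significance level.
One-sample t-test:
H₀: μ = 54
H₁: μ ≠ 54
df = n - 1 = 45
t = (x̄ - μ₀) / (s/√n) = (58.94 - 54) / (8.24/√46) = 4.066
p-value = 0.0002

Since p-value < α = 0.01, we reject H₀.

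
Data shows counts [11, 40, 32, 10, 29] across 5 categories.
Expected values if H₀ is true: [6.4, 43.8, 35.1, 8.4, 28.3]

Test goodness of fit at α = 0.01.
Chi-square goodness of fit test:
H₀: observed counts match expected distribution
H₁: observed counts differ from expected distribution
df = k - 1 = 4
χ² = Σ(O - E)²/E
   = (11 - 6.4)²/6.4 + (40 - 43.8)²/43.8 + (32 - 35.1)²/35.1 + (10 - 8.4)²/8.4 + (29 - 28.3)²/28.3
   = 3.306 + 0.330 + 0.274 + 0.305 + 0.017
   = 4.23
p-value = 0.3755

Since p-value > α = 0.01, we fail to reject H₀.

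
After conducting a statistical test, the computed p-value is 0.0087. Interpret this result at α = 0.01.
Since p = 0.0087 < α = 0.01, reject H₀.
There is sufficient evidence to reject the null hypothesis; the result is statistically significant at the 0.01 level.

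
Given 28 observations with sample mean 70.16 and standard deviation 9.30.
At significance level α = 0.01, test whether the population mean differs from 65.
One-sample t-test:
H₀: μ = 65
H₁: μ ≠ 65
df = n - 1 = 27
t = (x̄ - μ₀) / (s/√n) = (70.16 - 65) / (9.30/√28) = 2.936
p-value = 0.0067

Since p-value < α = 0.01, we reject H₀.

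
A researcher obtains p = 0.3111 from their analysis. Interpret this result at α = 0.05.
Since p = 0.3111 > α = 0.05, fail to reject H₀.
There is insufficient evidence to reject the null hypothesis; the result is not statistically significant at the 0.05 level.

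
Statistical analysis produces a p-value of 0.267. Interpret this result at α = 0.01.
Since p = 0.267 > α = 0.01, fail to reject H₀.
There is insufficient evidence to reject the null hypothesis; the result is not statistically significant at the 0.01 level.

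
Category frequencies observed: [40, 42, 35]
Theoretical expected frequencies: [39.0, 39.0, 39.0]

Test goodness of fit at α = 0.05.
Chi-square goodness of fit test:
H₀: observed counts match expected distribution
H₁: observed counts differ from expected distribution
df = k - 1 = 2
χ² = Σ(O - E)²/E
   = (40 - 39.0)²/39.0 + (42 - 39.0)²/39.0 + (35 - 39.0)²/39.0
   = 0.026 + 0.231 + 0.410
   = 0.67
p-value = 0.7165

Since p-value > α = 0.05, we fail to reject H₀.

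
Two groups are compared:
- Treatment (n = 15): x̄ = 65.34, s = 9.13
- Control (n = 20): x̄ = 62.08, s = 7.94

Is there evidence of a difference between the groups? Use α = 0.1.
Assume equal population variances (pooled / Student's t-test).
Student's two-sample t-test (equal variances):
H₀: μ₁ = μ₂
H₁: μ₁ ≠ μ₂
df = n₁ + n₂ - 2 = 33
Pooled variance s_p² = [(n₁-1)s₁² + (n₂-1)s₂²] / (n₁ + n₂ - 2) = [(14)(9.13²) + (19)(7.94²)] / 33 = 71.6614
SE = √(s_p²(1/n₁ + 1/n₂)) = √(71.6614 × (1/15 + 1/20)) = 2.8915
t = (x̄₁ - x̄₂) / SE = (65.34 - 62.08) / 2.8915 = 3.26 / 2.8915 = 1.127
p-value = 0.2677

Since p-value > α = 0.1, we fail to reject H₀.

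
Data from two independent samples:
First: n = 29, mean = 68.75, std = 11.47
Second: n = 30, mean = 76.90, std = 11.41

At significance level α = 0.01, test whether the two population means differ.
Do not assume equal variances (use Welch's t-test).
Welch's two-sample t-test:
H₀: μ₁ = μ₂
H₁: μ₁ ≠ μ₂
s₁²/n₁ = 11.47²/29 = 4.5366,  s₂²/n₂ = 11.41²/30 = 4.3396
SE = √(s₁²/n₁ + s₂²/n₂) = √(4.5366 + 4.3396) = 2.9793
df (Welch-Satterthwaite) = (s₁²/n₁ + s₂²/n₂)² / [(s₁²/n₁)²/(n₁-1) + (s₂²/n₂)²/(n₂-1)] ≈ 56.91
t = (x̄₁ - x̄₂) / SE = (68.75 - 76.90) / 2.9793 = -8.15 / 2.9793 = -2.736
p-value = 0.0083

Since p-value < α = 0.01, we reject H₀.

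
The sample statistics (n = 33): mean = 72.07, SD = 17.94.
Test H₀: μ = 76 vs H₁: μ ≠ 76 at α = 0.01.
One-sample t-test:
H₀: μ = 76
H₁: μ ≠ 76
df = n - 1 = 32
t = (x̄ - μ₀) / (s/√n) = (72.07 - 76) / (17.94/√33) = -1.258
p-value = 0.2173

Since p-value > α = 0.01, we fail to reject H₀.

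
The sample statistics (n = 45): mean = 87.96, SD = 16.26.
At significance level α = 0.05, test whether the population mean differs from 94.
One-sample t-test:
H₀: μ = 94
H₁: μ ≠ 94
df = n - 1 = 44
t = (x̄ - μ₀) / (s/√n) = (87.96 - 94) / (16.26/√45) = -2.492
p-value = 0.0165

Since p-value < α = 0.05, we reject H₀.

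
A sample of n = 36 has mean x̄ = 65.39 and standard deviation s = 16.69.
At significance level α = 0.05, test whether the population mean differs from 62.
One-sample t-test:
H₀: μ = 62
H₁: μ ≠ 62
df = n - 1 = 35
t = (x̄ - μ₀) / (s/√n) = (65.39 - 62) / (16.69/√36) = 1.219
p-value = 0.2311

Since p-value > α = 0.05, we fail to reject H₀.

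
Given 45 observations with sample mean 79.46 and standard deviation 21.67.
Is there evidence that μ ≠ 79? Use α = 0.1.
One-sample t-test:
H₀: μ = 79
H₁: μ ≠ 79
df = n - 1 = 44
t = (x̄ - μ₀) / (s/√n) = (79.46 - 79) / (21.67/√45) = 0.142
p-value = 0.8874

Since p-value > α = 0.1, we fail to reject H₀.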